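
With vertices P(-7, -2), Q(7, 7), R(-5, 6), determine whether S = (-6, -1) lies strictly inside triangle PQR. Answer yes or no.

Barycentric coordinates of S: (83/94, 3/47, 5/94).
The three coordinates are positive, positive, positive; a point is interior exactly when all three are positive.

yes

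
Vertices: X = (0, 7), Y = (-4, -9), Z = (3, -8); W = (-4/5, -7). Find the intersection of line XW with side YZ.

(-8/9, -77/9)

Barycentric coordinates of W with respect to XYZ: (1/10, 1/2, 2/5).
On side YZ the X-coordinate is zero; dropping W's X-weight 1/10 and renormalizing the remaining 1/2 : 2/5 gives weights 5/9, 4/9 on Y, Z.
V = (5/9)·(-4, -9) + (4/9)·(3, -8) = (-8/9, -77/9).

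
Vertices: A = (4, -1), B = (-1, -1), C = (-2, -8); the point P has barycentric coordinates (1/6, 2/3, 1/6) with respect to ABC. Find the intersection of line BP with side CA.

(1, -9/2)

Line BP meets CA where the B-coordinate vanishes; zeroing P's B-weight and renormalizing leaves C, A-weights 1/6 : 1/6 → (1/2, 1/2).
So Q = (1/2)·C + (1/2)·A = (1, -9/2).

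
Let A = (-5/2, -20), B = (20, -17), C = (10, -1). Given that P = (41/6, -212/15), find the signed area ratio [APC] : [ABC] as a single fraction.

[ABC] = ½·((-5/2)·(-17−(-1)) + 20·(-1−(-20)) + 10·(-20−(-17))) = ½·(40 + 380 − 30) = 195.
[APC] = ½·((-5/2)·(-212/15−(-1)) + (41/6)·(-1−(-20)) + 10·(-20−(-212/15))) = ½·(197/6 + 779/6 − 176/3) = 52, so the ratio is 52/195 = 4/15.

4/15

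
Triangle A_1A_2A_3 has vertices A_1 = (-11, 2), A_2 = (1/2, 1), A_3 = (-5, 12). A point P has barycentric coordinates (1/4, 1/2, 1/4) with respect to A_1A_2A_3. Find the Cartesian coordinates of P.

P = (1/4)·A_1 + (1/2)·A_2 + (1/4)·A_3.
x-coordinate: (1/4)·(-11) + (1/2)·(1/2) + (1/4)·(-5) = -15/4.
y-coordinate: (1/4)·2 + (1/2)·1 + (1/4)·12 = 4.

(-15/4, 4)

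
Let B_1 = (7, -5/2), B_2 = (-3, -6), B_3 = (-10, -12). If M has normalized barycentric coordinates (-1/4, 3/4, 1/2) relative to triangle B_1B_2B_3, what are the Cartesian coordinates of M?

M = (-1/4)·B_1 + (3/4)·B_2 + (1/2)·B_3.
x-coordinate: (-1/4)·7 + (3/4)·(-3) + (1/2)·(-10) = -9.
y-coordinate: (-1/4)·(-5/2) + (3/4)·(-6) + (1/2)·(-12) = -79/8.

(-9, -79/8)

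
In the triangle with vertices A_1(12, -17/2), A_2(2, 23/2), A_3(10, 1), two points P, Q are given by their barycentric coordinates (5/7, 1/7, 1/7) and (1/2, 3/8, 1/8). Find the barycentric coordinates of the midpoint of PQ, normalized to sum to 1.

Since both coordinate triples sum to 1, the midpoint's barycentrics are the componentwise average.
(5/7+1/2)/2 = 17/28; similarly 29/112 and 15/112.

(17/28, 29/112, 15/112)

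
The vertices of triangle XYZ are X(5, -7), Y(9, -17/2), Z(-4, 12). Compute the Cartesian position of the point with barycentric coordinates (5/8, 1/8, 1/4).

W = (5/8)·X + (1/8)·Y + (1/4)·Z.
x-coordinate: (5/8)·5 + (1/8)·9 + (1/4)·(-4) = 13/4.
y-coordinate: (5/8)·(-7) + (1/8)·(-17/2) + (1/4)·12 = -39/16.

(13/4, -39/16)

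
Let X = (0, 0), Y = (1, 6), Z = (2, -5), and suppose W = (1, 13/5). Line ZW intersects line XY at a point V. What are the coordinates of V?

(3/4, 9/2)

Barycentric coordinates of W with respect to XYZ: (1/5, 3/5, 1/5).
On side XY the Z-coordinate is zero; dropping W's Z-weight 1/5 and renormalizing the remaining 1/5 : 3/5 gives weights 1/4, 3/4 on X, Y.
V = (1/4)·(0, 0) + (3/4)·(1, 6) = (3/4, 9/2).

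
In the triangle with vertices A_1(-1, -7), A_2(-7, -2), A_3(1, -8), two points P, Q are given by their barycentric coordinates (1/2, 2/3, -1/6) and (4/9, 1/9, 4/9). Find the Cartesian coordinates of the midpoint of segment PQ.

Barycentric coordinates of the midpoint are the average: (17/36, 7/18, 5/36).
Converting: (17/36)·A_1 + (7/18)·A_2 + (5/36)·A_3 = (-55/18, -187/36).

(-55/18, -187/36)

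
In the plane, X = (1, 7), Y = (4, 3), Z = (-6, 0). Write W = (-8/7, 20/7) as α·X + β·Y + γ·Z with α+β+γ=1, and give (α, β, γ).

Signed area of the reference triangle: [XYZ] = ½·(1·(3−0) + 4·(0−7) + (-6)·(7−3)) = ½·(3 − 28 − 24) = -49/2.
[WYZ] = ½·((-8/7)·(3−0) + 4·(0−(20/7)) + (-6)·(20/7−3)) = ½·(-24/7 − 80/7 + 6/7) = -7, so the X-coordinate is (-7)/(-49/2) = 2/7.
[XWZ] = ½·(1·(20/7−0) + (-8/7)·(0−7) + (-6)·(7−(20/7))) = ½·(20/7 + 8 − 174/7) = -7, so the Y-coordinate is 2/7.
[XYW] = ½·(1·(3−(20/7)) + 4·(20/7−7) + (-8/7)·(7−3)) = ½·(1/7 − 116/7 − 32/7) = -21/2, so the Z-coordinate is 3/7.
Check: 2/7 + 2/7 + 3/7 = 1.

(2/7, 2/7, 3/7)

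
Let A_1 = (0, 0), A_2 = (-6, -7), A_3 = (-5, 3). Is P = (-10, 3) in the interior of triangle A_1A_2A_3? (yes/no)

Barycentric coordinates of P: (-50/53, 15/53, 88/53).
The three coordinates are negative, positive, positive; a point is interior exactly when all three are positive.

no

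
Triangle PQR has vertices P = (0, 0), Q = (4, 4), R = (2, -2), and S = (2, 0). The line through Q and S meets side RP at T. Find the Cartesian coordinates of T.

(4/3, -4/3)

Barycentric coordinates of S with respect to PQR: (1/4, 1/4, 1/2).
On side RP the Q-coordinate is zero; dropping S's Q-weight 1/4 and renormalizing the remaining 1/2 : 1/4 gives weights 2/3, 1/3 on R, P.
T = (2/3)·(2, -2) + (1/3)·(0, 0) = (4/3, -4/3).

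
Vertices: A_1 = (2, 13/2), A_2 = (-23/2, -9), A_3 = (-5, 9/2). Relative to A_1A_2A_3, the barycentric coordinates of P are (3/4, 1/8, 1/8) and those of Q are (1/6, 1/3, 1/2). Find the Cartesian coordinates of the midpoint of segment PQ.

(-105/32, 223/96)

Barycentric coordinates of the midpoint are the average: (11/24, 11/48, 5/16).
Converting: (11/24)·A_1 + (11/48)·A_2 + (5/16)·A_3 = (-105/32, 223/96).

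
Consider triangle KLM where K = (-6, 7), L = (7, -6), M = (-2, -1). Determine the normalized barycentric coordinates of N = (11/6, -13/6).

(1/6, 1/2, 1/3)

Signed area of the reference triangle: [KLM] = ½·((-6)·(-6−(-1)) + 7·(-1−7) + (-2)·(7−(-6))) = ½·(30 − 56 − 26) = -26.
[NLM] = ½·((11/6)·(-6−(-1)) + 7·(-1−(-13/6)) + (-2)·(-13/6−(-6))) = ½·(-55/6 + 49/6 − 23/3) = -13/3, so the K-coordinate is (-13/3)/(-26) = 1/6.
[KNM] = ½·((-6)·(-13/6−(-1)) + (11/6)·(-1−7) + (-2)·(7−(-13/6))) = ½·(7 − 44/3 − 55/3) = -13, so the L-coordinate is 1/2.
[KLN] = ½·((-6)·(-6−(-13/6)) + 7·(-13/6−7) + (11/6)·(7−(-6))) = ½·(23 − 385/6 + 143/6) = -26/3, so the M-coordinate is 1/3.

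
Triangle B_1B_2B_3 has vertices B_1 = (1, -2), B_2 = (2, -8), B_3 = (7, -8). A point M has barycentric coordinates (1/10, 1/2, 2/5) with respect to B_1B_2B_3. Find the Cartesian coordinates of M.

M = (1/10)·B_1 + (1/2)·B_2 + (2/5)·B_3.
x-coordinate: (1/10)·1 + (1/2)·2 + (2/5)·7 = 39/10.
y-coordinate: (1/10)·(-2) + (1/2)·(-8) + (2/5)·(-8) = -37/5.

(39/10, -37/5)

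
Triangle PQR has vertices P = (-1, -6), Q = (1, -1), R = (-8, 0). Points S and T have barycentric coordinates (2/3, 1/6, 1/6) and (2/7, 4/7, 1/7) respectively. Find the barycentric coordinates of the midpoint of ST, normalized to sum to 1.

(10/21, 31/84, 13/84)

Since both coordinate triples sum to 1, the midpoint's barycentrics are the componentwise average.
(2/3+2/7)/2 = 10/21; similarly 31/84 and 13/84.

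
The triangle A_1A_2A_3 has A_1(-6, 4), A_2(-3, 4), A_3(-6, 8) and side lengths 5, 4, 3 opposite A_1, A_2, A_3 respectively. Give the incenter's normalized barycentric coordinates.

(5/12, 1/3, 1/4)

The incenter has barycentric coordinates proportional to the opposite side lengths: (5 : 4 : 3).
Normalizing by 5+4+3 = 12 gives (5/12, 1/3, 1/4).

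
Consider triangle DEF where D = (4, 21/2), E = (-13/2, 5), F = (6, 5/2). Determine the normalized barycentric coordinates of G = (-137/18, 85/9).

Signed area of the reference triangle: [DEF] = ½·(4·(5−(5/2)) + (-13/2)·(5/2−(21/2)) + 6·(21/2−5)) = ½·(10 + 52 + 33) = 95/2.
[GEF] = ½·((-137/18)·(5−(5/2)) + (-13/2)·(5/2−(85/9)) + 6·(85/9−5)) = ½·(-685/36 + 1625/36 + 80/3) = 475/18, so the D-coordinate is (475/18)/(95/2) = 5/9.
[DGF] = ½·(4·(85/9−(5/2)) + (-137/18)·(5/2−(21/2)) + 6·(21/2−(85/9))) = ½·(250/9 + 548/9 + 19/3) = 95/2, so the E-coordinate is 1.
[DEG] = ½·(4·(5−(85/9)) + (-13/2)·(85/9−(21/2)) + (-137/18)·(21/2−5)) = ½·(-160/9 + 247/36 − 1507/36) = -475/18, so the F-coordinate is -5/9.

(5/9, 1, -5/9)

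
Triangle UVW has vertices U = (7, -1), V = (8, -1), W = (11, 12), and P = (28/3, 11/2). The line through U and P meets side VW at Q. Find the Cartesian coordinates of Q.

Barycentric coordinates of P with respect to UVW: (1/6, 1/3, 1/2).
On side VW the U-coordinate is zero; dropping P's U-weight 1/6 and renormalizing the remaining 1/3 : 1/2 gives weights 2/5, 3/5 on V, W.
Q = (2/5)·(8, -1) + (3/5)·(11, 12) = (49/5, 34/5).

(49/5, 34/5)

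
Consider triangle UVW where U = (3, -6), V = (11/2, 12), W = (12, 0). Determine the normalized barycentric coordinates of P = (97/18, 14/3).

Signed area of the reference triangle: [UVW] = ½·(3·(12−0) + (11/2)·(0−(-6)) + 12·(-6−12)) = ½·(36 + 33 − 216) = -147/2.
[PVW] = ½·((97/18)·(12−0) + (11/2)·(0−(14/3)) + 12·(14/3−12)) = ½·(194/3 − 77/3 − 88) = -49/2, so the U-coordinate is (-49/2)/(-147/2) = 1/3.
[UPW] = ½·(3·(14/3−0) + (97/18)·(0−(-6)) + 12·(-6−(14/3))) = ½·(14 + 97/3 − 128) = -245/6, so the V-coordinate is 5/9.
[UVP] = ½·(3·(12−(14/3)) + (11/2)·(14/3−(-6)) + (97/18)·(-6−12)) = ½·(22 + 176/3 − 97) = -49/6, so the W-coordinate is 1/9.

(1/3, 5/9, 1/9)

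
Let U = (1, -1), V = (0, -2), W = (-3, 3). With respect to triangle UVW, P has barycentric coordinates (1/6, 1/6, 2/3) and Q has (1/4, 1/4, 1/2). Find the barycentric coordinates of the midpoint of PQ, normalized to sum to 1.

Since both coordinate triples sum to 1, the midpoint's barycentrics are the componentwise average.
(1/6+1/4)/2 = 5/24; similarly 5/24 and 7/12.

(5/24, 5/24, 7/12)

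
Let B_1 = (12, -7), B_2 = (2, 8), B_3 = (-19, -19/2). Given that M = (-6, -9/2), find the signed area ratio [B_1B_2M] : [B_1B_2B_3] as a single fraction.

[B_1B_2B_3] = ½·(12·(8−(-19/2)) + 2·(-19/2−(-7)) + (-19)·(-7−8)) = ½·(210 − 5 + 285) = 245.
[B_1B_2M] = ½·(12·(8−(-9/2)) + 2·(-9/2−(-7)) + (-6)·(-7−8)) = ½·(150 + 5 + 90) = 245/2, so the ratio is (245/2)/245 = 1/2.

1/2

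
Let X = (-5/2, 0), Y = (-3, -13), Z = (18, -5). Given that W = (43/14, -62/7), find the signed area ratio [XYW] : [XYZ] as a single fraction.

2/7

[XYZ] = ½·((-5/2)·(-13−(-5)) + (-3)·(-5−0) + 18·(0−(-13))) = ½·(20 + 15 + 234) = 269/2.
[XYW] = ½·((-5/2)·(-13−(-62/7)) + (-3)·(-62/7−0) + (43/14)·(0−(-13))) = ½·(145/14 + 186/7 + 559/14) = 269/7, so the ratio is (269/7)/(269/2) = 2/7.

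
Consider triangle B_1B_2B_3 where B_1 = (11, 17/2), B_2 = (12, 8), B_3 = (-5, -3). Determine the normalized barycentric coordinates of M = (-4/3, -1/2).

(1/9, 1/9, 7/9)

Signed area of the reference triangle: [B_1B_2B_3] = ½·(11·(8−(-3)) + 12·(-3−(17/2)) + (-5)·(17/2−8)) = ½·(121 − 138 − 5/2) = -39/4.
[MB_2B_3] = ½·((-4/3)·(8−(-3)) + 12·(-3−(-1/2)) + (-5)·(-1/2−8)) = ½·(-44/3 − 30 + 85/2) = -13/12, so the B_1-coordinate is (-13/12)/(-39/4) = 1/9.
[B_1MB_3] = ½·(11·(-1/2−(-3)) + (-4/3)·(-3−(17/2)) + (-5)·(17/2−(-1/2))) = ½·(55/2 + 46/3 − 45) = -13/12, so the B_2-coordinate is 1/9.
[B_1B_2M] = ½·(11·(8−(-1/2)) + 12·(-1/2−(17/2)) + (-4/3)·(17/2−8)) = ½·(187/2 − 108 − 2/3) = -91/12, so the B_3-coordinate is 7/9.
Check: 1/9 + 1/9 + 7/9 = 1.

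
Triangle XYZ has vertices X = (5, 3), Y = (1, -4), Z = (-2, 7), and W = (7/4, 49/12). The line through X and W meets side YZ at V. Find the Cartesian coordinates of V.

Barycentric coordinates of W with respect to XYZ: (1/2, 1/12, 5/12).
On side YZ the X-coordinate is zero; dropping W's X-weight 1/2 and renormalizing the remaining 1/12 : 5/12 gives weights 1/6, 5/6 on Y, Z.
V = (1/6)·(1, -4) + (5/6)·(-2, 7) = (-3/2, 31/6).

(-3/2, 31/6)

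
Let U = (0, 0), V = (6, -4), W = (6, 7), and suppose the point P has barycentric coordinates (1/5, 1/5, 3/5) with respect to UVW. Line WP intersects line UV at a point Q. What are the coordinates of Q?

(3, -2)

Line WP meets UV where the W-coordinate vanishes; zeroing P's W-weight and renormalizing leaves U, V-weights 1/5 : 1/5 → (1/2, 1/2).
So Q = (1/2)·U + (1/2)·V = (3, -2).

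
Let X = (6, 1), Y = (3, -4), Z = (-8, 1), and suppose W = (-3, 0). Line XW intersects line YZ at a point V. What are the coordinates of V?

(-21/4, -1/4)

Barycentric coordinates of W with respect to XYZ: (1/5, 1/5, 3/5).
On side YZ the X-coordinate is zero; dropping W's X-weight 1/5 and renormalizing the remaining 1/5 : 3/5 gives weights 1/4, 3/4 on Y, Z.
V = (1/4)·(3, -4) + (3/4)·(-8, 1) = (-21/4, -1/4).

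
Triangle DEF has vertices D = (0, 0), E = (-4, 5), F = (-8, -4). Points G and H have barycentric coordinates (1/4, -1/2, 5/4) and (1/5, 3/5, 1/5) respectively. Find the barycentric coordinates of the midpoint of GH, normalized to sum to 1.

Since both coordinate triples sum to 1, the midpoint's barycentrics are the componentwise average.
(1/4+1/5)/2 = 9/40; similarly 1/20 and 29/40.

(9/40, 1/20, 29/40)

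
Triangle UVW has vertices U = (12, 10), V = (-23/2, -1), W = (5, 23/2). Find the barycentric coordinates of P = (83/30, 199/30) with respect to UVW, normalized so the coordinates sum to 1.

Signed area of the reference triangle: [UVW] = ½·(12·(-1−(23/2)) + (-23/2)·(23/2−10) + 5·(10−(-1))) = ½·(-150 − 69/4 + 55) = -449/8.
[PVW] = ½·((83/30)·(-1−(23/2)) + (-23/2)·(23/2−(199/30)) + 5·(199/30−(-1))) = ½·(-415/12 − 1679/30 + 229/6) = -3143/120, so the U-coordinate is (-3143/120)/(-449/8) = 7/15.
[UPW] = ½·(12·(199/30−(23/2)) + (83/30)·(23/2−10) + 5·(10−(199/30))) = ½·(-292/5 + 83/20 + 101/6) = -449/24, so the V-coordinate is 1/3.
[UVP] = ½·(12·(-1−(199/30)) + (-23/2)·(199/30−10) + (83/30)·(10−(-1))) = ½·(-458/5 + 2323/60 + 913/30) = -449/40, so the W-coordinate is 1/5.
Check: 7/15 + 1/3 + 1/5 = 1.

(7/15, 1/3, 1/5)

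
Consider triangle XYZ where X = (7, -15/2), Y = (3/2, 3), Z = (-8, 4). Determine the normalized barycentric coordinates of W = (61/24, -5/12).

(1/3, 7/12, 1/12)

Signed area of the reference triangle: [XYZ] = ½·(7·(3−4) + (3/2)·(4−(-15/2)) + (-8)·(-15/2−3)) = ½·(-7 + 69/4 + 84) = 377/8.
[WYZ] = ½·((61/24)·(3−4) + (3/2)·(4−(-5/12)) + (-8)·(-5/12−3)) = ½·(-61/24 + 53/8 + 82/3) = 377/24, so the X-coordinate is (377/24)/(377/8) = 1/3.
[XWZ] = ½·(7·(-5/12−4) + (61/24)·(4−(-15/2)) + (-8)·(-15/2−(-5/12))) = ½·(-371/12 + 1403/48 + 170/3) = 2639/96, so the Y-coordinate is 7/12.
[XYW] = ½·(7·(3−(-5/12)) + (3/2)·(-5/12−(-15/2)) + (61/24)·(-15/2−3)) = ½·(287/12 + 85/8 − 427/16) = 377/96, so the Z-coordinate is 1/12.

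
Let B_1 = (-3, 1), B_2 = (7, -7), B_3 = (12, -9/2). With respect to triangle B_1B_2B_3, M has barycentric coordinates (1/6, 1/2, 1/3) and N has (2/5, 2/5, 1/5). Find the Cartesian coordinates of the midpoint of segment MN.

(11/2, -61/15)

Barycentric coordinates of the midpoint are the average: (17/60, 9/20, 4/15).
Converting: (17/60)·B_1 + (9/20)·B_2 + (4/15)·B_3 = (11/2, -61/15).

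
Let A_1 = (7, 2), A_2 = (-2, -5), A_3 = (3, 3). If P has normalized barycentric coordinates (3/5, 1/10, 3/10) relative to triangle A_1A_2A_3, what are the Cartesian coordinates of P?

(49/10, 8/5)

P = (3/5)·A_1 + (1/10)·A_2 + (3/10)·A_3.
x-coordinate: (3/5)·7 + (1/10)·(-2) + (3/10)·3 = 49/10.
y-coordinate: (3/5)·2 + (1/10)·(-5) + (3/10)·3 = 8/5.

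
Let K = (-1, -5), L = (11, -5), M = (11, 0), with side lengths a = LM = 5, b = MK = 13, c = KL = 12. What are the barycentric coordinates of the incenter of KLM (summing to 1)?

The incenter has barycentric coordinates proportional to the opposite side lengths: (5 : 13 : 12).
Normalizing by 5+13+12 = 30 gives (1/6, 13/30, 2/5).

(1/6, 13/30, 2/5)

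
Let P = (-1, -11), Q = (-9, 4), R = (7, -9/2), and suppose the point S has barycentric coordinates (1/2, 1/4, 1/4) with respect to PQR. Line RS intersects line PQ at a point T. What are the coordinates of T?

Line RS meets PQ where the R-coordinate vanishes; zeroing S's R-weight and renormalizing leaves P, Q-weights 1/2 : 1/4 → (2/3, 1/3).
So T = (2/3)·P + (1/3)·Q = (-11/3, -6).

(-11/3, -6)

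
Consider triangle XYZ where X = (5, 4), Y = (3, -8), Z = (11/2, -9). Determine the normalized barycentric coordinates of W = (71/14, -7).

Signed area of the reference triangle: [XYZ] = ½·(5·(-8−(-9)) + 3·(-9−4) + (11/2)·(4−(-8))) = ½·(5 − 39 + 66) = 16.
[WYZ] = ½·((71/14)·(-8−(-9)) + 3·(-9−(-7)) + (11/2)·(-7−(-8))) = ½·(71/14 − 6 + 11/2) = 16/7, so the X-coordinate is (16/7)/16 = 1/7.
[XWZ] = ½·(5·(-7−(-9)) + (71/14)·(-9−4) + (11/2)·(4−(-7))) = ½·(10 − 923/14 + 121/2) = 16/7, so the Y-coordinate is 1/7.
[XYW] = ½·(5·(-8−(-7)) + 3·(-7−4) + (71/14)·(4−(-8))) = ½·(-5 − 33 + 426/7) = 80/7, so the Z-coordinate is 5/7.

(1/7, 1/7, 5/7)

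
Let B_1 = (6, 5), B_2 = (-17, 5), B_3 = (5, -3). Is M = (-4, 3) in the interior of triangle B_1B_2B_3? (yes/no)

Barycentric coordinates of M: (15/46, 39/92, 1/4).
The three coordinates are positive, positive, positive; a point is interior exactly when all three are positive.

yes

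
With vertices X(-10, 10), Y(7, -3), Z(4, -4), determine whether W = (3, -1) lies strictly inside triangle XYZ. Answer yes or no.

yes

Barycentric coordinates of W: (5/28, 1/2, 9/28).
The three coordinates are positive, positive, positive; a point is interior exactly when all three are positive.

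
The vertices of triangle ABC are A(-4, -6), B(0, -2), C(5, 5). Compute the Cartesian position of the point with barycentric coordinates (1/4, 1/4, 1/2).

P = (1/4)·A + (1/4)·B + (1/2)·C.
x-coordinate: (1/4)·(-4) + (1/4)·0 + (1/2)·5 = 3/2.
y-coordinate: (1/4)·(-6) + (1/4)·(-2) + (1/2)·5 = 1/2.

(3/2, 1/2)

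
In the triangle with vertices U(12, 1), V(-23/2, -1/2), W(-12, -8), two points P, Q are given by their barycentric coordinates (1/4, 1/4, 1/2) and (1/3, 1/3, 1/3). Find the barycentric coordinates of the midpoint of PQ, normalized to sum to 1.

(7/24, 7/24, 5/12)

Since both coordinate triples sum to 1, the midpoint's barycentrics are the componentwise average.
(1/4+1/3)/2 = 7/24; similarly 7/24 and 5/12.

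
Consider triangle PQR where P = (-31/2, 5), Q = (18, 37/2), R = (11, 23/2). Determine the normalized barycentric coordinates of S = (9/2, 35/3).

Signed area of the reference triangle: [PQR] = ½·((-31/2)·(37/2−(23/2)) + 18·(23/2−5) + 11·(5−(37/2))) = ½·(-217/2 + 117 − 297/2) = -70.
[SQR] = ½·((9/2)·(37/2−(23/2)) + 18·(23/2−(35/3)) + 11·(35/3−(37/2))) = ½·(63/2 − 3 − 451/6) = -70/3, so the P-coordinate is (-70/3)/(-70) = 1/3.
[PSR] = ½·((-31/2)·(35/3−(23/2)) + (9/2)·(23/2−5) + 11·(5−(35/3))) = ½·(-31/12 + 117/4 − 220/3) = -70/3, so the Q-coordinate is 1/3.
[PQS] = ½·((-31/2)·(37/2−(35/3)) + 18·(35/3−5) + (9/2)·(5−(37/2))) = ½·(-1271/12 + 120 − 243/4) = -70/3, so the R-coordinate is 1/3.

(1/3, 1/3, 1/3)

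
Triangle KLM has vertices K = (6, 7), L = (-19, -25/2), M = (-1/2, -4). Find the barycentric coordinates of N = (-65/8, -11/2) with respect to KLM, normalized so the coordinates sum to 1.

Signed area of the reference triangle: [KLM] = ½·(6·(-25/2−(-4)) + (-19)·(-4−7) + (-1/2)·(7−(-25/2))) = ½·(-51 + 209 − 39/4) = 593/8.
[NLM] = ½·((-65/8)·(-25/2−(-4)) + (-19)·(-4−(-11/2)) + (-1/2)·(-11/2−(-25/2))) = ½·(1105/16 − 57/2 − 7/2) = 593/32, so the K-coordinate is (593/32)/(593/8) = 1/4.
[KNM] = ½·(6·(-11/2−(-4)) + (-65/8)·(-4−7) + (-1/2)·(7−(-11/2))) = ½·(-9 + 715/8 − 25/4) = 593/16, so the L-coordinate is 1/2.
[KLN] = ½·(6·(-25/2−(-11/2)) + (-19)·(-11/2−7) + (-65/8)·(7−(-25/2))) = ½·(-42 + 475/2 − 2535/16) = 593/32, so the M-coordinate is 1/4.
Check: 1/4 + 1/2 + 1/4 = 1.

(1/4, 1/2, 1/4)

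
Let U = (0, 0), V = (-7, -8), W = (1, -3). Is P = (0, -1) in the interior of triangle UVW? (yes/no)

Barycentric coordinates of P: (21/29, 1/29, 7/29).
The three coordinates are positive, positive, positive; a point is interior exactly when all three are positive.

yes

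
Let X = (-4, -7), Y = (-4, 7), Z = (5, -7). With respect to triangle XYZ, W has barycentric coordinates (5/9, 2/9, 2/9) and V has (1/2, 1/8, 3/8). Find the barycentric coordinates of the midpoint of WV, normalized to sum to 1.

(19/36, 25/144, 43/144)

Since both coordinate triples sum to 1, the midpoint's barycentrics are the componentwise average.
(5/9+1/2)/2 = 19/36; similarly 25/144 and 43/144.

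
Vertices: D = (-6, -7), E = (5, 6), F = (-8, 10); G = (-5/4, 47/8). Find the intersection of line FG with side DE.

(14/5, 17/5)

Barycentric coordinates of G with respect to DEF: (1/8, 1/2, 3/8).
On side DE the F-coordinate is zero; dropping G's F-weight 3/8 and renormalizing the remaining 1/8 : 1/2 gives weights 1/5, 4/5 on D, E.
H = (1/5)·(-6, -7) + (4/5)·(5, 6) = (14/5, 17/5).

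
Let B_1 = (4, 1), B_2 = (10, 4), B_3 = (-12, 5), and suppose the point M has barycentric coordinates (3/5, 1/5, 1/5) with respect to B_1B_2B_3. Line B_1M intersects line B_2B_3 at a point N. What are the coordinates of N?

(-1, 9/2)

Line B_1M meets B_2B_3 where the B_1-coordinate vanishes; zeroing M's B_1-weight and renormalizing leaves B_2, B_3-weights 1/5 : 1/5 → (1/2, 1/2).
So N = (1/2)·B_2 + (1/2)·B_3 = (-1, 9/2).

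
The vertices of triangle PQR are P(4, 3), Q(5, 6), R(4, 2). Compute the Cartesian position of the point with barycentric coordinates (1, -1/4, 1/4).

S = 1·P + (-1/4)·Q + (1/4)·R.
x-coordinate: 1·4 + (-1/4)·5 + (1/4)·4 = 15/4.
y-coordinate: 1·3 + (-1/4)·6 + (1/4)·2 = 2.

(15/4, 2)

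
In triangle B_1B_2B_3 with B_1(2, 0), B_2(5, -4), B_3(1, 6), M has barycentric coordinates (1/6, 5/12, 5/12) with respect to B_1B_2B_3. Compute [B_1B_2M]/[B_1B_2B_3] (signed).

The signed ratio [B_1B_2M]/[B_1B_2B_3] equals the barycentric coordinate of M at vertex B_3, which is 5/12.

5/12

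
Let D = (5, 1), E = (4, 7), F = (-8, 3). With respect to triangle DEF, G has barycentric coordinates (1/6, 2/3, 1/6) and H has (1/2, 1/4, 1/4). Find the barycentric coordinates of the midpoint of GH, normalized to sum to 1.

(1/3, 11/24, 5/24)

Since both coordinate triples sum to 1, the midpoint's barycentrics are the componentwise average.
(1/6+1/2)/2 = 1/3; similarly 11/24 and 5/24.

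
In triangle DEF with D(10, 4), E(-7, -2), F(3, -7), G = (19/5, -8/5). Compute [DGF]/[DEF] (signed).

1/5

[DEF] = ½·(10·(-2−(-7)) + (-7)·(-7−4) + 3·(4−(-2))) = ½·(50 + 77 + 18) = 145/2.
[DGF] = ½·(10·(-8/5−(-7)) + (19/5)·(-7−4) + 3·(4−(-8/5))) = ½·(54 − 209/5 + 84/5) = 29/2, so the ratio is (29/2)/(145/2) = 1/5.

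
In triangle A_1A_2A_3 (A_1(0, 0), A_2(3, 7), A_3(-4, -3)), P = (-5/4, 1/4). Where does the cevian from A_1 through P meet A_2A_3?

Barycentric coordinates of P with respect to A_1A_2A_3: (1/4, 1/4, 1/2).
On side A_2A_3 the A_1-coordinate is zero; dropping P's A_1-weight 1/4 and renormalizing the remaining 1/4 : 1/2 gives weights 1/3, 2/3 on A_2, A_3.
Q = (1/3)·(3, 7) + (2/3)·(-4, -3) = (-5/3, 1/3).

(-5/3, 1/3)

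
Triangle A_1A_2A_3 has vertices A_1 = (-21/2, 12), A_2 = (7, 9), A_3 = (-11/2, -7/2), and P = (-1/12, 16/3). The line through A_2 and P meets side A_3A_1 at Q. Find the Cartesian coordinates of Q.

(-43/6, 5/3)

Barycentric coordinates of P with respect to A_1A_2A_3: (1/6, 1/2, 1/3).
On side A_3A_1 the A_2-coordinate is zero; dropping P's A_2-weight 1/2 and renormalizing the remaining 1/3 : 1/6 gives weights 2/3, 1/3 on A_3, A_1.
Q = (2/3)·(-11/2, -7/2) + (1/3)·(-21/2, 12) = (-43/6, 5/3).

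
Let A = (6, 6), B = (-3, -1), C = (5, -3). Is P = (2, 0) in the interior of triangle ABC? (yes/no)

Barycentric coordinates of P: (9/37, 15/37, 13/37).
The three coordinates are positive, positive, positive; a point is interior exactly when all three are positive.

yes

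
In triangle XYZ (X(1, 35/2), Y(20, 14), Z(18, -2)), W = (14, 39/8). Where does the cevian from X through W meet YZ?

Barycentric coordinates of W with respect to XYZ: (1/4, 1/8, 5/8).
On side YZ the X-coordinate is zero; dropping W's X-weight 1/4 and renormalizing the remaining 1/8 : 5/8 gives weights 1/6, 5/6 on Y, Z.
V = (1/6)·(20, 14) + (5/6)·(18, -2) = (55/3, 2/3).

(55/3, 2/3)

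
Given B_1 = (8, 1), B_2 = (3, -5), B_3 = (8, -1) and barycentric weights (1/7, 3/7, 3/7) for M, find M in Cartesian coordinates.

(41/7, -17/7)

M = (1/7)·B_1 + (3/7)·B_2 + (3/7)·B_3.
x-coordinate: (1/7)·8 + (3/7)·3 + (3/7)·8 = 41/7.
y-coordinate: (1/7)·1 + (3/7)·(-5) + (3/7)·(-1) = -17/7.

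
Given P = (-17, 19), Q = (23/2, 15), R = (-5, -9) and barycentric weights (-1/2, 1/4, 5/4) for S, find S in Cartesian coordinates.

(41/8, -17)

S = (-1/2)·P + (1/4)·Q + (5/4)·R.
x-coordinate: (-1/2)·(-17) + (1/4)·(23/2) + (5/4)·(-5) = 41/8.
y-coordinate: (-1/2)·19 + (1/4)·15 + (5/4)·(-9) = -17.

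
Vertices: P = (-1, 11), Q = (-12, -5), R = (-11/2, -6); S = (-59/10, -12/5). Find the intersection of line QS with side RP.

Barycentric coordinates of S with respect to PQR: (1/5, 1/5, 3/5).
On side RP the Q-coordinate is zero; dropping S's Q-weight 1/5 and renormalizing the remaining 3/5 : 1/5 gives weights 3/4, 1/4 on R, P.
T = (3/4)·(-11/2, -6) + (1/4)·(-1, 11) = (-35/8, -7/4).

(-35/8, -7/4)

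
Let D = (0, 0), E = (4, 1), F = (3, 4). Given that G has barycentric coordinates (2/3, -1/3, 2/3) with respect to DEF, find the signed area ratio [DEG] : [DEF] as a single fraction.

2/3

The signed ratio [DEG]/[DEF] equals the barycentric coordinate of G at vertex F, which is 2/3.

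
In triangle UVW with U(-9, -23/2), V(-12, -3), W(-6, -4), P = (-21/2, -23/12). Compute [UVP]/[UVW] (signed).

[UVW] = ½·((-9)·(-3−(-4)) + (-12)·(-4−(-23/2)) + (-6)·(-23/2−(-3))) = ½·(-9 − 90 + 51) = -24.
[UVP] = ½·((-9)·(-3−(-23/12)) + (-12)·(-23/12−(-23/2)) + (-21/2)·(-23/2−(-3))) = ½·(39/4 − 115 + 357/4) = -8, so the ratio is (-8)/(-24) = 1/3.

1/3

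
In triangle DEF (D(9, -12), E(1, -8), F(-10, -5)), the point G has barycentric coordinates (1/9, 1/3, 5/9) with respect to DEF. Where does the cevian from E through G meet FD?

Line EG meets FD where the E-coordinate vanishes; zeroing G's E-weight and renormalizing leaves F, D-weights 5/9 : 1/9 → (5/6, 1/6).
So H = (5/6)·F + (1/6)·D = (-41/6, -37/6).

(-41/6, -37/6)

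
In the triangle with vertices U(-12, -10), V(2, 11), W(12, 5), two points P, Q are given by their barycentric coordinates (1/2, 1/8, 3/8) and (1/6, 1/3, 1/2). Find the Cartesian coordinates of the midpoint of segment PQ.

(41/24, 11/8)

Barycentric coordinates of the midpoint are the average: (1/3, 11/48, 7/16).
Converting: (1/3)·U + (11/48)·V + (7/16)·W = (41/24, 11/8).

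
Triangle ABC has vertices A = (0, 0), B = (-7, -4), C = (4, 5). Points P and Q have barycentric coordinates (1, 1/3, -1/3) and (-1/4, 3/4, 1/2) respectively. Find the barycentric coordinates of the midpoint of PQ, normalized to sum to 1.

(3/8, 13/24, 1/12)

Since both coordinate triples sum to 1, the midpoint's barycentrics are the componentwise average.
(1+-1/4)/2 = 3/8; similarly 13/24 and 1/12.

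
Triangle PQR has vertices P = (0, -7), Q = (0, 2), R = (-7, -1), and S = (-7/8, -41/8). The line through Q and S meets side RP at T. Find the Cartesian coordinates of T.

Barycentric coordinates of S with respect to PQR: (3/4, 1/8, 1/8).
On side RP the Q-coordinate is zero; dropping S's Q-weight 1/8 and renormalizing the remaining 1/8 : 3/4 gives weights 1/7, 6/7 on R, P.
T = (1/7)·(-7, -1) + (6/7)·(0, -7) = (-1, -43/7).

(-1, -43/7)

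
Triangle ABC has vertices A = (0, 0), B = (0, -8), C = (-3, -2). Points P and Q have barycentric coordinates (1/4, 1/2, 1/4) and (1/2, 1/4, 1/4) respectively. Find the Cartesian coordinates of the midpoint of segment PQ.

Barycentric coordinates of the midpoint are the average: (3/8, 3/8, 1/4).
Converting: (3/8)·A + (3/8)·B + (1/4)·C = (-3/4, -7/2).

(-3/4, -7/2)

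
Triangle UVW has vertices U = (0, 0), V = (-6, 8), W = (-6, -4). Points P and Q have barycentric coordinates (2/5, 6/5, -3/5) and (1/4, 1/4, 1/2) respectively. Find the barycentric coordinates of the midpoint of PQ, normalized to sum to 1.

(13/40, 29/40, -1/20)

Since both coordinate triples sum to 1, the midpoint's barycentrics are the componentwise average.
(2/5+1/4)/2 = 13/40; similarly 29/40 and -1/20.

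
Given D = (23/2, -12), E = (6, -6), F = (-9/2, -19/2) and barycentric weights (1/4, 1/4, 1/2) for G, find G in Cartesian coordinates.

G = (1/4)·D + (1/4)·E + (1/2)·F.
x-coordinate: (1/4)·(23/2) + (1/4)·6 + (1/2)·(-9/2) = 17/8.
y-coordinate: (1/4)·(-12) + (1/4)·(-6) + (1/2)·(-19/2) = -37/4.

(17/8, -37/4)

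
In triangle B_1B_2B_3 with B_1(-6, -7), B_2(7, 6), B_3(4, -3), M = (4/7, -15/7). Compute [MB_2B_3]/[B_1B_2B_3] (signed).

3/7

[B_1B_2B_3] = ½·((-6)·(6−(-3)) + 7·(-3−(-7)) + 4·(-7−6)) = ½·(-54 + 28 − 52) = -39.
[MB_2B_3] = ½·((4/7)·(6−(-3)) + 7·(-3−(-15/7)) + 4·(-15/7−6)) = ½·(36/7 − 6 − 228/7) = -117/7, so the ratio is (-117/7)/(-39) = 3/7.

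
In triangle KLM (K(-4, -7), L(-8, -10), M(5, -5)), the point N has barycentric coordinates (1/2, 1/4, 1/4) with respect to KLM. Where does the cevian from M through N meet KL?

(-16/3, -8)

Line MN meets KL where the M-coordinate vanishes; zeroing N's M-weight and renormalizing leaves K, L-weights 1/2 : 1/4 → (2/3, 1/3).
So J = (2/3)·K + (1/3)·L = (-16/3, -8).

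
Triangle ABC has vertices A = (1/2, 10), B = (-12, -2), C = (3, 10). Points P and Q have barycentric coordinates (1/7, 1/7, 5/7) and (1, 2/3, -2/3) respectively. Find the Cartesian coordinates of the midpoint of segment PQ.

(-9/2, 36/7)

Barycentric coordinates of the midpoint are the average: (4/7, 17/42, 1/42).
Converting: (4/7)·A + (17/42)·B + (1/42)·C = (-9/2, 36/7).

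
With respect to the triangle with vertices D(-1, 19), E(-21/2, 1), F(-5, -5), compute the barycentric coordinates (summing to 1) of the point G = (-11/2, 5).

Signed area of the reference triangle: [DEF] = ½·((-1)·(1−(-5)) + (-21/2)·(-5−19) + (-5)·(19−1)) = ½·(-6 + 252 − 90) = 78.
[GEF] = ½·((-11/2)·(1−(-5)) + (-21/2)·(-5−5) + (-5)·(5−1)) = ½·(-33 + 105 − 20) = 26, so the D-coordinate is 26/78 = 1/3.
[DGF] = ½·((-1)·(5−(-5)) + (-11/2)·(-5−19) + (-5)·(19−5)) = ½·(-10 + 132 − 70) = 26, so the E-coordinate is 1/3.
[DEG] = ½·((-1)·(1−5) + (-21/2)·(5−19) + (-11/2)·(19−1)) = ½·(4 + 147 − 99) = 26, so the F-coordinate is 1/3.

(1/3, 1/3, 1/3)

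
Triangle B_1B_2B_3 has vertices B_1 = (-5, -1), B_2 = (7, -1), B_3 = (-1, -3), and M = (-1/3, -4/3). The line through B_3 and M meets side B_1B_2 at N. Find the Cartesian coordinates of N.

Barycentric coordinates of M with respect to B_1B_2B_3: (1/2, 1/3, 1/6).
On side B_1B_2 the B_3-coordinate is zero; dropping M's B_3-weight 1/6 and renormalizing the remaining 1/2 : 1/3 gives weights 3/5, 2/5 on B_1, B_2.
N = (3/5)·(-5, -1) + (2/5)·(7, -1) = (-1/5, -1).

(-1/5, -1)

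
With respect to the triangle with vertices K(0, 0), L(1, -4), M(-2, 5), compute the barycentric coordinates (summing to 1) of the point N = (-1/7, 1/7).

(5/7, 1/7, 1/7)

Signed area of the reference triangle: [KLM] = ½·(0·(-4−5) + 1·(5−0) + (-2)·(0−(-4))) = ½·(0 + 5 − 8) = -3/2.
[NLM] = ½·((-1/7)·(-4−5) + 1·(5−(1/7)) + (-2)·(1/7−(-4))) = ½·(9/7 + 34/7 − 58/7) = -15/14, so the K-coordinate is (-15/14)/(-3/2) = 5/7.
[KNM] = ½·(0·(1/7−5) + (-1/7)·(5−0) + (-2)·(0−(1/7))) = ½·(0 − 5/7 + 2/7) = -3/14, so the L-coordinate is 1/7.
[KLN] = ½·(0·(-4−(1/7)) + 1·(1/7−0) + (-1/7)·(0−(-4))) = ½·(0 + 1/7 − 4/7) = -3/14, so the M-coordinate is 1/7.
Check: 5/7 + 1/7 + 1/7 = 1.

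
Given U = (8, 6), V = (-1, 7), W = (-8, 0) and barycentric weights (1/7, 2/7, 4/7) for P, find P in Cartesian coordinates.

P = (1/7)·U + (2/7)·V + (4/7)·W.
x-coordinate: (1/7)·8 + (2/7)·(-1) + (4/7)·(-8) = -26/7.
y-coordinate: (1/7)·6 + (2/7)·7 + (4/7)·0 = 20/7.

(-26/7, 20/7)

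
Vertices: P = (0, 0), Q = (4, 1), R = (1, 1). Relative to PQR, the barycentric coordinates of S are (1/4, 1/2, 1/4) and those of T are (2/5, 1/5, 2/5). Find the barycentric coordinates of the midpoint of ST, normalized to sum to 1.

Since both coordinate triples sum to 1, the midpoint's barycentrics are the componentwise average.
(1/4+2/5)/2 = 13/40; similarly 7/20 and 13/40.

(13/40, 7/20, 13/40)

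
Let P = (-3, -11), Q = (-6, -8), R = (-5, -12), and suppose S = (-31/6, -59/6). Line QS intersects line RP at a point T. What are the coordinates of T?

(-13/3, -35/3)

Barycentric coordinates of S with respect to PQR: (1/6, 1/2, 1/3).
On side RP the Q-coordinate is zero; dropping S's Q-weight 1/2 and renormalizing the remaining 1/3 : 1/6 gives weights 2/3, 1/3 on R, P.
T = (2/3)·(-5, -12) + (1/3)·(-3, -11) = (-13/3, -35/3).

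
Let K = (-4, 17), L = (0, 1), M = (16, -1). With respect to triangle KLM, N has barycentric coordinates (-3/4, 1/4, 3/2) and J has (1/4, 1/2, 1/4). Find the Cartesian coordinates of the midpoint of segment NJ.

Barycentric coordinates of the midpoint are the average: (-1/4, 3/8, 7/8).
Converting: (-1/4)·K + (3/8)·L + (7/8)·M = (15, -19/4).

(15, -19/4)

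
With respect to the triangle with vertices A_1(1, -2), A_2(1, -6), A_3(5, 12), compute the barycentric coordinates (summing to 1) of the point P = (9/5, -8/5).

Signed area of the reference triangle: [A_1A_2A_3] = ½·(1·(-6−12) + 1·(12−(-2)) + 5·(-2−(-6))) = ½·(-18 + 14 + 20) = 8.
[PA_2A_3] = ½·((9/5)·(-6−12) + 1·(12−(-8/5)) + 5·(-8/5−(-6))) = ½·(-162/5 + 68/5 + 22) = 8/5, so the A_1-coordinate is (8/5)/8 = 1/5.
[A_1PA_3] = ½·(1·(-8/5−12) + (9/5)·(12−(-2)) + 5·(-2−(-8/5))) = ½·(-68/5 + 126/5 − 2) = 24/5, so the A_2-coordinate is 3/5.
[A_1A_2P] = ½·(1·(-6−(-8/5)) + 1·(-8/5−(-2)) + (9/5)·(-2−(-6))) = ½·(-22/5 + 2/5 + 36/5) = 8/5, so the A_3-coordinate is 1/5.

(1/5, 3/5, 1/5)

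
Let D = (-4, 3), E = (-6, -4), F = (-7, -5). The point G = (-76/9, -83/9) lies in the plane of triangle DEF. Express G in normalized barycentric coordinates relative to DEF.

(-5/9, 2/9, 4/3)

Signed area of the reference triangle: [DEF] = ½·((-4)·(-4−(-5)) + (-6)·(-5−3) + (-7)·(3−(-4))) = ½·(-4 + 48 − 49) = -5/2.
[GEF] = ½·((-76/9)·(-4−(-5)) + (-6)·(-5−(-83/9)) + (-7)·(-83/9−(-4))) = ½·(-76/9 − 76/3 + 329/9) = 25/18, so the D-coordinate is (25/18)/(-5/2) = -5/9.
[DGF] = ½·((-4)·(-83/9−(-5)) + (-76/9)·(-5−3) + (-7)·(3−(-83/9))) = ½·(152/9 + 608/9 − 770/9) = -5/9, so the E-coordinate is 2/9.
[DEG] = ½·((-4)·(-4−(-83/9)) + (-6)·(-83/9−3) + (-76/9)·(3−(-4))) = ½·(-188/9 + 220/3 − 532/9) = -10/3, so the F-coordinate is 4/3.
Check: -5/9 + 2/9 + 4/3 = 1.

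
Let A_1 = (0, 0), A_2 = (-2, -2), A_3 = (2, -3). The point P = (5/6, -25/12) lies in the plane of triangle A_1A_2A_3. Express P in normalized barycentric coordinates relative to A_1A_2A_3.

Signed area of the reference triangle: [A_1A_2A_3] = ½·(0·(-2−(-3)) + (-2)·(-3−0) + 2·(0−(-2))) = ½·(0 + 6 + 4) = 5.
[PA_2A_3] = ½·((5/6)·(-2−(-3)) + (-2)·(-3−(-25/12)) + 2·(-25/12−(-2))) = ½·(5/6 + 11/6 − 1/6) = 5/4, so the A_1-coordinate is (5/4)/5 = 1/4.
[A_1PA_3] = ½·(0·(-25/12−(-3)) + (5/6)·(-3−0) + 2·(0−(-25/12))) = ½·(0 − 5/2 + 25/6) = 5/6, so the A_2-coordinate is 1/6.
[A_1A_2P] = ½·(0·(-2−(-25/12)) + (-2)·(-25/12−0) + (5/6)·(0−(-2))) = ½·(0 + 25/6 + 5/3) = 35/12, so the A_3-coordinate is 7/12.

(1/4, 1/6, 7/12)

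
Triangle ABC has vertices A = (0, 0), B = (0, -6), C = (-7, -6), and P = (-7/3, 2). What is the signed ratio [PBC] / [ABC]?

[ABC] = ½·(0·(-6−(-6)) + 0·(-6−0) + (-7)·(0−(-6))) = ½·(0 + 0 − 42) = -21.
[PBC] = ½·((-7/3)·(-6−(-6)) + 0·(-6−2) + (-7)·(2−(-6))) = ½·(0 + 0 − 56) = -28, so the ratio is (-28)/(-21) = 4/3.

4/3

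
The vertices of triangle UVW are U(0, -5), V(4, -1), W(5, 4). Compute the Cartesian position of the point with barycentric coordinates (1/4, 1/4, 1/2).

P = (1/4)·U + (1/4)·V + (1/2)·W.
x-coordinate: (1/4)·0 + (1/4)·4 + (1/2)·5 = 7/2.
y-coordinate: (1/4)·(-5) + (1/4)·(-1) + (1/2)·4 = 1/2.

(7/2, 1/2)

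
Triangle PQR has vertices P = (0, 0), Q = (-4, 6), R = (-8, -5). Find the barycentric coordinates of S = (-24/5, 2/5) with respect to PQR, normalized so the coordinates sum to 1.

(1/5, 2/5, 2/5)

Signed area of the reference triangle: [PQR] = ½·(0·(6−(-5)) + (-4)·(-5−0) + (-8)·(0−6)) = ½·(0 + 20 + 48) = 34.
[SQR] = ½·((-24/5)·(6−(-5)) + (-4)·(-5−(2/5)) + (-8)·(2/5−6)) = ½·(-264/5 + 108/5 + 224/5) = 34/5, so the P-coordinate is (34/5)/34 = 1/5.
[PSR] = ½·(0·(2/5−(-5)) + (-24/5)·(-5−0) + (-8)·(0−(2/5))) = ½·(0 + 24 + 16/5) = 68/5, so the Q-coordinate is 2/5.
[PQS] = ½·(0·(6−(2/5)) + (-4)·(2/5−0) + (-24/5)·(0−6)) = ½·(0 − 8/5 + 144/5) = 68/5, so the R-coordinate is 2/5.
Check: 1/5 + 2/5 + 2/5 = 1.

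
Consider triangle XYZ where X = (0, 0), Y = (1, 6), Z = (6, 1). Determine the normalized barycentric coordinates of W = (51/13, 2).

(2/13, 3/13, 8/13)

Signed area of the reference triangle: [XYZ] = ½·(0·(6−1) + 1·(1−0) + 6·(0−6)) = ½·(0 + 1 − 36) = -35/2.
[WYZ] = ½·((51/13)·(6−1) + 1·(1−2) + 6·(2−6)) = ½·(255/13 − 1 − 24) = -35/13, so the X-coordinate is (-35/13)/(-35/2) = 2/13.
[XWZ] = ½·(0·(2−1) + (51/13)·(1−0) + 6·(0−2)) = ½·(0 + 51/13 − 12) = -105/26, so the Y-coordinate is 3/13.
[XYW] = ½·(0·(6−2) + 1·(2−0) + (51/13)·(0−6)) = ½·(0 + 2 − 306/13) = -140/13, so the Z-coordinate is 8/13.
Check: 2/13 + 3/13 + 8/13 = 1.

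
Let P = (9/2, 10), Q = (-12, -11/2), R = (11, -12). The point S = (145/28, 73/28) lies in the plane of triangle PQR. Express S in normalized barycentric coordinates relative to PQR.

Signed area of the reference triangle: [PQR] = ½·((9/2)·(-11/2−(-12)) + (-12)·(-12−10) + 11·(10−(-11/2))) = ½·(117/4 + 264 + 341/2) = 1855/8.
[SQR] = ½·((145/28)·(-11/2−(-12)) + (-12)·(-12−(73/28)) + 11·(73/28−(-11/2))) = ½·(1885/56 + 1227/7 + 2497/28) = 2385/16, so the P-coordinate is (2385/16)/(1855/8) = 9/14.
[PSR] = ½·((9/2)·(73/28−(-12)) + (145/28)·(-12−10) + 11·(10−(73/28))) = ½·(3681/56 − 1595/14 + 2277/28) = 265/16, so the Q-coordinate is 1/14.
[PQS] = ½·((9/2)·(-11/2−(73/28)) + (-12)·(73/28−10) + (145/28)·(10−(-11/2))) = ½·(-2043/56 + 621/7 + 4495/56) = 265/4, so the R-coordinate is 2/7.
Check: 9/14 + 1/14 + 2/7 = 1.

(9/14, 1/14, 2/7)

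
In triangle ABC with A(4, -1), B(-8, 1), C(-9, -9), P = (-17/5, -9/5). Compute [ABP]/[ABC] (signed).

1/5

[ABC] = ½·(4·(1−(-9)) + (-8)·(-9−(-1)) + (-9)·(-1−1)) = ½·(40 + 64 + 18) = 61.
[ABP] = ½·(4·(1−(-9/5)) + (-8)·(-9/5−(-1)) + (-17/5)·(-1−1)) = ½·(56/5 + 32/5 + 34/5) = 61/5, so the ratio is (61/5)/61 = 1/5.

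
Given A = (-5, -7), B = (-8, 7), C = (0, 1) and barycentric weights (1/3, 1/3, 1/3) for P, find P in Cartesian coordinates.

(-13/3, 1/3)

P = (1/3)·A + (1/3)·B + (1/3)·C.
x-coordinate: (1/3)·(-5) + (1/3)·(-8) + (1/3)·0 = -13/3.
y-coordinate: (1/3)·(-7) + (1/3)·7 + (1/3)·1 = 1/3.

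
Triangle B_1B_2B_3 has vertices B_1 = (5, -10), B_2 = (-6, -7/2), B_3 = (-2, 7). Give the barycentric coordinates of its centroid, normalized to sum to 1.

(1/3, 1/3, 1/3)

The centroid is the average of the vertices, so each weight is 1/3.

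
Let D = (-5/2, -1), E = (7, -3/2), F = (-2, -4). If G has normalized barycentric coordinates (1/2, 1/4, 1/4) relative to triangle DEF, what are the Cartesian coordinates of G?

G = (1/2)·D + (1/4)·E + (1/4)·F.
x-coordinate: (1/2)·(-5/2) + (1/4)·7 + (1/4)·(-2) = 0.
y-coordinate: (1/2)·(-1) + (1/4)·(-3/2) + (1/4)·(-4) = -15/8.

(0, -15/8)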